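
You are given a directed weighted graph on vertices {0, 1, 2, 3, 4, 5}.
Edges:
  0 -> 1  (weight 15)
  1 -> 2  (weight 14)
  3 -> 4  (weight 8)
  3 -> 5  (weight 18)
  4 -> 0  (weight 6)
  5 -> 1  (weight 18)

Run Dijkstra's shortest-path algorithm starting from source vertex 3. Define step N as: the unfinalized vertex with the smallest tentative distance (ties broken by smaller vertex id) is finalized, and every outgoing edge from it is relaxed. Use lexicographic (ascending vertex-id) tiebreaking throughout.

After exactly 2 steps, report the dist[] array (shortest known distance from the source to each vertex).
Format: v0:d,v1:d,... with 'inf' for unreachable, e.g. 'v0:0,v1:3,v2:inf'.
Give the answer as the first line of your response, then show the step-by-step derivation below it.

v0:14,v1:inf,v2:inf,v3:0,v4:8,v5:18

step 1: dist = v0:inf,v1:inf,v2:inf,v3:0,v4:8,v5:18
step 2: dist = v0:14,v1:inf,v2:inf,v3:0,v4:8,v5:18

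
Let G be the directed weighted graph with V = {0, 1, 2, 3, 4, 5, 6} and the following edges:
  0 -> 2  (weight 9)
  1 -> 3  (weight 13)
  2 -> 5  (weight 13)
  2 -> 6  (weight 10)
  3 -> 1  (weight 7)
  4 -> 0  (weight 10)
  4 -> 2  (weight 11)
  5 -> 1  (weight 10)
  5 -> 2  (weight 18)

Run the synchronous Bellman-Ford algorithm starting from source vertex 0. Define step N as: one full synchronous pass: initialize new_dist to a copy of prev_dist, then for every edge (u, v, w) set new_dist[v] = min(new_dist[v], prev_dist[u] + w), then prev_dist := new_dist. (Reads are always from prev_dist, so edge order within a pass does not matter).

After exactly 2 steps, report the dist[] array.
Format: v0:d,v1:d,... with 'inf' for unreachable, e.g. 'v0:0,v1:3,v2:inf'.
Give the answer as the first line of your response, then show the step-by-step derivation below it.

v0:0,v1:inf,v2:9,v3:inf,v4:inf,v5:22,v6:19

step 1: dist = v0:0,v1:inf,v2:9,v3:inf,v4:inf,v5:inf,v6:inf
step 2: dist = v0:0,v1:inf,v2:9,v3:inf,v4:inf,v5:22,v6:19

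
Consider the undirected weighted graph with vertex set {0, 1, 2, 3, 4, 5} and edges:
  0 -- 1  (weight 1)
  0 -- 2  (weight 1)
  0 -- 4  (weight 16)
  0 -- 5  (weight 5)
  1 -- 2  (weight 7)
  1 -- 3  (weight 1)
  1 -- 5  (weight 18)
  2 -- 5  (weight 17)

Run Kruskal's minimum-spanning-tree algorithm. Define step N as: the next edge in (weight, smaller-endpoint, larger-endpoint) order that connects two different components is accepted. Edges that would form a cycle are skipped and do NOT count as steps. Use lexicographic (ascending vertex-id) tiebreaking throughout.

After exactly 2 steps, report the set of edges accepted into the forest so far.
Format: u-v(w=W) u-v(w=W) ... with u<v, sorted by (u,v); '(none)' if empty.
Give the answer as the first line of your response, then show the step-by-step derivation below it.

0-1(w=1) 0-2(w=1)

step 1: add edge 0-1 (w=1); MST = {0-1(w=1)}
step 2: add edge 0-2 (w=1); MST = {0-1(w=1) 0-2(w=1)}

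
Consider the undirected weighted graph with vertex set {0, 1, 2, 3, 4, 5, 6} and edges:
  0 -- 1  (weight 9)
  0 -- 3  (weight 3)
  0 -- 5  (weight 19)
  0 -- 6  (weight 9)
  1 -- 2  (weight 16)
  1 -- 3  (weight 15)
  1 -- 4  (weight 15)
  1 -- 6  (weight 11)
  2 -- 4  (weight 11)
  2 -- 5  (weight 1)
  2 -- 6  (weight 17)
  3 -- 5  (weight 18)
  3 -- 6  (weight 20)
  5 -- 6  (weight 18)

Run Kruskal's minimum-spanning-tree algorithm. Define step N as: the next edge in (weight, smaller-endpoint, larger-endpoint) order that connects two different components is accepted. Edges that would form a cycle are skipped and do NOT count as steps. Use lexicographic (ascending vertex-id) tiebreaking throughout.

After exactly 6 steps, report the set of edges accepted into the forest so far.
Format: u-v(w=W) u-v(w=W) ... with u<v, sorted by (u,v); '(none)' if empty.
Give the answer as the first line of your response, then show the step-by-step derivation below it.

0-1(w=9) 0-3(w=3) 0-6(w=9) 1-4(w=15) 2-4(w=11) 2-5(w=1)

step 1: add edge 2-5 (w=1); MST = {2-5(w=1)}
step 2: add edge 0-3 (w=3); MST = {0-3(w=3) 2-5(w=1)}
step 3: add edge 0-1 (w=9); MST = {0-1(w=9) 0-3(w=3) 2-5(w=1)}
step 4: add edge 0-6 (w=9); MST = {0-1(w=9) 0-3(w=3) 0-6(w=9) 2-5(w=1)}
step 5: add edge 2-4 (w=11); MST = {0-1(w=9) 0-3(w=3) 0-6(w=9) 2-4(w=11) 2-5(w=1)}
step 6: add edge 1-4 (w=15); MST = {0-1(w=9) 0-3(w=3) 0-6(w=9) 1-4(w=15) 2-4(w=11) 2-5(w=1)}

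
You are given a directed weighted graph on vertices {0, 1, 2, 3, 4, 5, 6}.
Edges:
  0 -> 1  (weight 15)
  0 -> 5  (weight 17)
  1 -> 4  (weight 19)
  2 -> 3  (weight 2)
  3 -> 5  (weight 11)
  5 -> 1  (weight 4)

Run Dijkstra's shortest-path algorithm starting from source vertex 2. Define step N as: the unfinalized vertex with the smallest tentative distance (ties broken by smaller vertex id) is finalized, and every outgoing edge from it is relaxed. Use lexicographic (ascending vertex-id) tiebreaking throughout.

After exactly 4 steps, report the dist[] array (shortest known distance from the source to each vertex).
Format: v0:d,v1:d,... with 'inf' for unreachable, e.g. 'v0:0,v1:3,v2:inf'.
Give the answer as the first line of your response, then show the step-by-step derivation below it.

v0:inf,v1:17,v2:0,v3:2,v4:36,v5:13,v6:inf

step 1: dist = v0:inf,v1:inf,v2:0,v3:2,v4:inf,v5:inf,v6:inf
step 2: dist = v0:inf,v1:inf,v2:0,v3:2,v4:inf,v5:13,v6:inf
step 3: dist = v0:inf,v1:17,v2:0,v3:2,v4:inf,v5:13,v6:inf
step 4: dist = v0:inf,v1:17,v2:0,v3:2,v4:36,v5:13,v6:inf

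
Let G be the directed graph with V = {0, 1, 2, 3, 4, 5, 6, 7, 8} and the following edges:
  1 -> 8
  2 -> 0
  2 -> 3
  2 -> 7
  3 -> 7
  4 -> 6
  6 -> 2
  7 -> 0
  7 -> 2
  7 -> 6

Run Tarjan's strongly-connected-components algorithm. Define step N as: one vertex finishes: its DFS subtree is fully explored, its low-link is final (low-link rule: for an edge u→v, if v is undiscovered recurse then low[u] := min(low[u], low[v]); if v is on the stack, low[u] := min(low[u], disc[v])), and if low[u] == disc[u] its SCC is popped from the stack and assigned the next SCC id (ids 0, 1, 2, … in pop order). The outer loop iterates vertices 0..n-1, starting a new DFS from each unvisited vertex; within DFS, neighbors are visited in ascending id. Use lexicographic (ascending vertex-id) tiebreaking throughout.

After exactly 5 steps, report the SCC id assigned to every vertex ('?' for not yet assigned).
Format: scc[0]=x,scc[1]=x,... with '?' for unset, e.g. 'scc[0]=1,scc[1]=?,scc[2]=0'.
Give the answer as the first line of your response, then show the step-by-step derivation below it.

scc[0]=0,scc[1]=2,scc[2]=?,scc[3]=?,scc[4]=?,scc[5]=?,scc[6]=?,scc[7]=?,scc[8]=1

step 1: low=(low[0]=0,low[1]=?,low[2]=?,low[3]=?,low[4]=?,low[5]=?,low[6]=?,low[7]=?,low[8]=?); scc=(scc[0]=0,scc[1]=?,scc[2]=?,scc[3]=?,scc[4]=?,scc[5]=?,scc[6]=?,scc[7]=?,scc[8]=?)
step 2: low=(low[0]=0,low[1]=1,low[2]=?,low[3]=?,low[4]=?,low[5]=?,low[6]=?,low[7]=?,low[8]=2); scc=(scc[0]=0,scc[1]=?,scc[2]=?,scc[3]=?,scc[4]=?,scc[5]=?,scc[6]=?,scc[7]=?,scc[8]=1)
step 3: low=(low[0]=0,low[1]=1,low[2]=?,low[3]=?,low[4]=?,low[5]=?,low[6]=?,low[7]=?,low[8]=2); scc=(scc[0]=0,scc[1]=2,scc[2]=?,scc[3]=?,scc[4]=?,scc[5]=?,scc[6]=?,scc[7]=?,scc[8]=1)
step 4: low=(low[0]=0,low[1]=1,low[2]=3,low[3]=4,low[4]=?,low[5]=?,low[6]=3,low[7]=3,low[8]=2); scc=(scc[0]=0,scc[1]=2,scc[2]=?,scc[3]=?,scc[4]=?,scc[5]=?,scc[6]=?,scc[7]=?,scc[8]=1)
step 5: low=(low[0]=0,low[1]=1,low[2]=3,low[3]=4,low[4]=?,low[5]=?,low[6]=3,low[7]=3,low[8]=2); scc=(scc[0]=0,scc[1]=2,scc[2]=?,scc[3]=?,scc[4]=?,scc[5]=?,scc[6]=?,scc[7]=?,scc[8]=1)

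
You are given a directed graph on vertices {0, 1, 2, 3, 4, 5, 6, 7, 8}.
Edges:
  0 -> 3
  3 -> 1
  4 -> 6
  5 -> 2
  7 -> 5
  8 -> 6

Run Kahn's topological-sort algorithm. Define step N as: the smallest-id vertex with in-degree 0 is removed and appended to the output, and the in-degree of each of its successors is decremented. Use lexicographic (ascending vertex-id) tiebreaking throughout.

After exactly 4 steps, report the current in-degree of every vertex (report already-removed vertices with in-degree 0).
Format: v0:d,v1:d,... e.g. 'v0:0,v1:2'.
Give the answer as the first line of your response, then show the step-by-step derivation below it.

v0:0,v1:0,v2:1,v3:0,v4:0,v5:1,v6:1,v7:0,v8:0

step 1: output 0; order=[0]; indeg=(0,1,1,0,0,1,2,0,0)
step 2: output 3; order=[0,3]; indeg=(0,0,1,0,0,1,2,0,0)
step 3: output 1; order=[0,3,1]; indeg=(0,0,1,0,0,1,2,0,0)
step 4: output 4; order=[0,3,1,4]; indeg=(0,0,1,0,0,1,1,0,0)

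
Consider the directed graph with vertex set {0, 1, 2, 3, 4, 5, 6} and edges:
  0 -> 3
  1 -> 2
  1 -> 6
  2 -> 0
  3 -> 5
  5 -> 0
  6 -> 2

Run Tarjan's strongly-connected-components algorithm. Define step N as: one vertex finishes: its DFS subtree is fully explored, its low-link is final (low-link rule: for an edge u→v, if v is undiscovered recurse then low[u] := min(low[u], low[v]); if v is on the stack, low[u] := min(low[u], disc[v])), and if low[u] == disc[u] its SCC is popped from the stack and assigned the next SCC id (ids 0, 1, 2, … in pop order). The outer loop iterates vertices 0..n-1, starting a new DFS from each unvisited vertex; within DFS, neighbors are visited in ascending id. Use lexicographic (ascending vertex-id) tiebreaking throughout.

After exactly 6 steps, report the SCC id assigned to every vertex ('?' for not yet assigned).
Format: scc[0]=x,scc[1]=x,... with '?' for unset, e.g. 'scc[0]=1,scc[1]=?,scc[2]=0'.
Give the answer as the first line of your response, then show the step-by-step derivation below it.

scc[0]=0,scc[1]=3,scc[2]=1,scc[3]=0,scc[4]=?,scc[5]=0,scc[6]=2

step 1: low=(low[0]=0,low[1]=?,low[2]=?,low[3]=1,low[4]=?,low[5]=0,low[6]=?); scc=(scc[0]=?,scc[1]=?,scc[2]=?,scc[3]=?,scc[4]=?,scc[5]=?,scc[6]=?)
step 2: low=(low[0]=0,low[1]=?,low[2]=?,low[3]=0,low[4]=?,low[5]=0,low[6]=?); scc=(scc[0]=?,scc[1]=?,scc[2]=?,scc[3]=?,scc[4]=?,scc[5]=?,scc[6]=?)
step 3: low=(low[0]=0,low[1]=?,low[2]=?,low[3]=0,low[4]=?,low[5]=0,low[6]=?); scc=(scc[0]=0,scc[1]=?,scc[2]=?,scc[3]=0,scc[4]=?,scc[5]=0,scc[6]=?)
step 4: low=(low[0]=0,low[1]=3,low[2]=4,low[3]=0,low[4]=?,low[5]=0,low[6]=?); scc=(scc[0]=0,scc[1]=?,scc[2]=1,scc[3]=0,scc[4]=?,scc[5]=0,scc[6]=?)
step 5: low=(low[0]=0,low[1]=3,low[2]=4,low[3]=0,low[4]=?,low[5]=0,low[6]=5); scc=(scc[0]=0,scc[1]=?,scc[2]=1,scc[3]=0,scc[4]=?,scc[5]=0,scc[6]=2)
step 6: low=(low[0]=0,low[1]=3,low[2]=4,low[3]=0,low[4]=?,low[5]=0,low[6]=5); scc=(scc[0]=0,scc[1]=3,scc[2]=1,scc[3]=0,scc[4]=?,scc[5]=0,scc[6]=2)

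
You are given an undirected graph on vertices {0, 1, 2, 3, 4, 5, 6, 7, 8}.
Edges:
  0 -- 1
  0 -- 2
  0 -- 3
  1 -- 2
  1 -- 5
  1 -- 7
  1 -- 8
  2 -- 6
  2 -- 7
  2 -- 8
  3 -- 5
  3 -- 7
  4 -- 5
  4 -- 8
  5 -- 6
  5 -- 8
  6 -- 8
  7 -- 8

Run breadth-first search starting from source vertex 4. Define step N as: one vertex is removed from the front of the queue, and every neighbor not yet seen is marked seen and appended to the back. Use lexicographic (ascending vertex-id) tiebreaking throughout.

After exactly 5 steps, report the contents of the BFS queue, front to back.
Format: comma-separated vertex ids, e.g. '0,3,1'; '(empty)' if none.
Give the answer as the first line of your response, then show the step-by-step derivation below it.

6,2,7,0

step 1: dequeue 4; queue=[5,8]; order=4
step 2: dequeue 5; queue=[8,1,3,6]; order=4,5
step 3: dequeue 8; queue=[1,3,6,2,7]; order=4,5,8
step 4: dequeue 1; queue=[3,6,2,7,0]; order=4,5,8,1
step 5: dequeue 3; queue=[6,2,7,0]; order=4,5,8,1,3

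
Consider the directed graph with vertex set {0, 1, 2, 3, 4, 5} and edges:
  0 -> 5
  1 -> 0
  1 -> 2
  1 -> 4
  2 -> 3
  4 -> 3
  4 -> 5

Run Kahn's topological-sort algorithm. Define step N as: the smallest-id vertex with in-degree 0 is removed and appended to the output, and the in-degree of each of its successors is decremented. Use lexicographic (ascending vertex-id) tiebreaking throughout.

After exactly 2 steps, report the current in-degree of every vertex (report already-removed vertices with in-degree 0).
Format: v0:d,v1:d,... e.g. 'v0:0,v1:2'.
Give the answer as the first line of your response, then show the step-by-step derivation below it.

v0:0,v1:0,v2:0,v3:2,v4:0,v5:1

step 1: output 1; order=[1]; indeg=(0,0,0,2,0,2)
step 2: output 0; order=[1,0]; indeg=(0,0,0,2,0,1)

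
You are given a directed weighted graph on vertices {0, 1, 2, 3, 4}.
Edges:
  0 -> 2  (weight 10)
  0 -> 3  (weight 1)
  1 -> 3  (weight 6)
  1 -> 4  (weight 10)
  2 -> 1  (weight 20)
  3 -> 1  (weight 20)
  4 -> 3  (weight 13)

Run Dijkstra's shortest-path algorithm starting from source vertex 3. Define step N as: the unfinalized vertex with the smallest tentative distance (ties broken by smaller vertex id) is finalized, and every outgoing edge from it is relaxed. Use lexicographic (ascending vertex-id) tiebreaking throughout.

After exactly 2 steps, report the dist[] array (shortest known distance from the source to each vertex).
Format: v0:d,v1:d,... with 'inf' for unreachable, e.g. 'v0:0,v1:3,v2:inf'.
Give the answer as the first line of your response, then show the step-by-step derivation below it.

v0:inf,v1:20,v2:inf,v3:0,v4:30

step 1: dist = v0:inf,v1:20,v2:inf,v3:0,v4:inf
step 2: dist = v0:inf,v1:20,v2:inf,v3:0,v4:30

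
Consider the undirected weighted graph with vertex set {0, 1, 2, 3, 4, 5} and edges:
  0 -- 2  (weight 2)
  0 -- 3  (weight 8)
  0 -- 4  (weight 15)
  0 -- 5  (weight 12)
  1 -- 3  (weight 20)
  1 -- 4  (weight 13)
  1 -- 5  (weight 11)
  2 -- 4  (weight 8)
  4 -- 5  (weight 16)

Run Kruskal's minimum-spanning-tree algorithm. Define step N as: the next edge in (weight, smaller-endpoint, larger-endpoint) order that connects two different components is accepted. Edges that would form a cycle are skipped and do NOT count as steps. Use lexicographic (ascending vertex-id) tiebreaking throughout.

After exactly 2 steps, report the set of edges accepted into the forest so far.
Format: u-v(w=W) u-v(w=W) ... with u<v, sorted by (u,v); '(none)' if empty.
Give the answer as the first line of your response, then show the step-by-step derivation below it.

0-2(w=2) 0-3(w=8)

step 1: add edge 0-2 (w=2); MST = {0-2(w=2)}
step 2: add edge 0-3 (w=8); MST = {0-2(w=2) 0-3(w=8)}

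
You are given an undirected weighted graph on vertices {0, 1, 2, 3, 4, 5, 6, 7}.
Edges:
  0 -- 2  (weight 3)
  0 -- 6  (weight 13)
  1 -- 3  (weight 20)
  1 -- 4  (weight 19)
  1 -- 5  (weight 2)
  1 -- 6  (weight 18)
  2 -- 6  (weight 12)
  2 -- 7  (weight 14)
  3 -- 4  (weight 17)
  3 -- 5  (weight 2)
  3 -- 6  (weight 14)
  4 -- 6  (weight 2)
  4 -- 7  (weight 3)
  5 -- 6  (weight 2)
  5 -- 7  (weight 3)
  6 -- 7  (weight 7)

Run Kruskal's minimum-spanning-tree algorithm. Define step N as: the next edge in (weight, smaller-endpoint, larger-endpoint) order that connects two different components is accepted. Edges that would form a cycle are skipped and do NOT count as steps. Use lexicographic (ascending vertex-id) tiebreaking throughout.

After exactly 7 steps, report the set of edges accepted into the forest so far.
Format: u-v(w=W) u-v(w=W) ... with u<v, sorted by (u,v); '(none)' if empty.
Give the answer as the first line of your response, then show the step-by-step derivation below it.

0-2(w=3) 1-5(w=2) 2-6(w=12) 3-5(w=2) 4-6(w=2) 4-7(w=3) 5-6(w=2)

step 1: add edge 1-5 (w=2); MST = {1-5(w=2)}
step 2: add edge 3-5 (w=2); MST = {1-5(w=2) 3-5(w=2)}
step 3: add edge 4-6 (w=2); MST = {1-5(w=2) 3-5(w=2) 4-6(w=2)}
step 4: add edge 5-6 (w=2); MST = {1-5(w=2) 3-5(w=2) 4-6(w=2) 5-6(w=2)}
step 5: add edge 0-2 (w=3); MST = {0-2(w=3) 1-5(w=2) 3-5(w=2) 4-6(w=2) 5-6(w=2)}
step 6: add edge 4-7 (w=3); MST = {0-2(w=3) 1-5(w=2) 3-5(w=2) 4-6(w=2) 4-7(w=3) 5-6(w=2)}
step 7: add edge 2-6 (w=12); MST = {0-2(w=3) 1-5(w=2) 2-6(w=12) 3-5(w=2) 4-6(w=2) 4-7(w=3) 5-6(w=2)}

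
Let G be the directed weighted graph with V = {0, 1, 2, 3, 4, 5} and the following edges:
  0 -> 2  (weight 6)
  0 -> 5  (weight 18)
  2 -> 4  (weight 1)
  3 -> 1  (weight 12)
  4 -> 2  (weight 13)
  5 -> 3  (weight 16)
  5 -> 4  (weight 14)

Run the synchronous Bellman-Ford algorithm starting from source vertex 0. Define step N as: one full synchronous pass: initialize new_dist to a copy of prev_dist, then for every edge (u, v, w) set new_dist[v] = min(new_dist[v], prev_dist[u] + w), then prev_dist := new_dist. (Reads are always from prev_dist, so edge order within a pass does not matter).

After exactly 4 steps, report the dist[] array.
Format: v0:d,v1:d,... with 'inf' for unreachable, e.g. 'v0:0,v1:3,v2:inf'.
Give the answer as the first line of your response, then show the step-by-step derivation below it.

v0:0,v1:46,v2:6,v3:34,v4:7,v5:18

step 1: dist = v0:0,v1:inf,v2:6,v3:inf,v4:inf,v5:18
step 2: dist = v0:0,v1:inf,v2:6,v3:34,v4:7,v5:18
step 3: dist = v0:0,v1:46,v2:6,v3:34,v4:7,v5:18
step 4: dist = v0:0,v1:46,v2:6,v3:34,v4:7,v5:18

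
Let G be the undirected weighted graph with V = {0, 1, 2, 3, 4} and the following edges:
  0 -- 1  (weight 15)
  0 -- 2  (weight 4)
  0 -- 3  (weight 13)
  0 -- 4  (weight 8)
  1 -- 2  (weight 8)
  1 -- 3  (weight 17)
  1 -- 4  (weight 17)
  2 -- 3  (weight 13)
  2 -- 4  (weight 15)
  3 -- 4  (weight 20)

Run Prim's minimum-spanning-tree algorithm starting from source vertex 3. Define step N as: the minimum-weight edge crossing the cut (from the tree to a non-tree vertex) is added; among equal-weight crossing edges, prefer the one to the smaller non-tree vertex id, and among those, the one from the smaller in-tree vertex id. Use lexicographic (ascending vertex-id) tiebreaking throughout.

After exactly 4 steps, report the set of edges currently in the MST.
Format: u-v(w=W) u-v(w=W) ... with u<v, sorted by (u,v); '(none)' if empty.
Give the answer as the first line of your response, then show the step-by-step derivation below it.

0-2(w=4) 0-3(w=13) 0-4(w=8) 1-2(w=8)

step 1: add edge 0-3 (w=13); MST = {0-3(w=13)}
step 2: add edge 0-2 (w=4); MST = {0-2(w=4) 0-3(w=13)}
step 3: add edge 1-2 (w=8); MST = {0-2(w=4) 0-3(w=13) 1-2(w=8)}
step 4: add edge 0-4 (w=8); MST = {0-2(w=4) 0-3(w=13) 0-4(w=8) 1-2(w=8)}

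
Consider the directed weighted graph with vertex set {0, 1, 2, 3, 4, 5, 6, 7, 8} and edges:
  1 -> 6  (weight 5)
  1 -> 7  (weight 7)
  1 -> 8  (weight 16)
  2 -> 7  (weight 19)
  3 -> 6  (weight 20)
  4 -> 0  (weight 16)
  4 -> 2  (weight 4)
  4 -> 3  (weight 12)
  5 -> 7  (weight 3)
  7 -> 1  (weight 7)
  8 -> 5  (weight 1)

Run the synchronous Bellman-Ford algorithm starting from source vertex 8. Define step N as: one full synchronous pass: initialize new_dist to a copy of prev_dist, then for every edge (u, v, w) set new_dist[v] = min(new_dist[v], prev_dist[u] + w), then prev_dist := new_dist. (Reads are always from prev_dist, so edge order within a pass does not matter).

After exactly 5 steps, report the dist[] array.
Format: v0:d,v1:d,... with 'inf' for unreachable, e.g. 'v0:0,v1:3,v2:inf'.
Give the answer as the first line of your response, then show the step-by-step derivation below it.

v0:inf,v1:11,v2:inf,v3:inf,v4:inf,v5:1,v6:16,v7:4,v8:0

step 1: dist = v0:inf,v1:inf,v2:inf,v3:inf,v4:inf,v5:1,v6:inf,v7:inf,v8:0
step 2: dist = v0:inf,v1:inf,v2:inf,v3:inf,v4:inf,v5:1,v6:inf,v7:4,v8:0
step 3: dist = v0:inf,v1:11,v2:inf,v3:inf,v4:inf,v5:1,v6:inf,v7:4,v8:0
step 4: dist = v0:inf,v1:11,v2:inf,v3:inf,v4:inf,v5:1,v6:16,v7:4,v8:0
step 5: dist = v0:inf,v1:11,v2:inf,v3:inf,v4:inf,v5:1,v6:16,v7:4,v8:0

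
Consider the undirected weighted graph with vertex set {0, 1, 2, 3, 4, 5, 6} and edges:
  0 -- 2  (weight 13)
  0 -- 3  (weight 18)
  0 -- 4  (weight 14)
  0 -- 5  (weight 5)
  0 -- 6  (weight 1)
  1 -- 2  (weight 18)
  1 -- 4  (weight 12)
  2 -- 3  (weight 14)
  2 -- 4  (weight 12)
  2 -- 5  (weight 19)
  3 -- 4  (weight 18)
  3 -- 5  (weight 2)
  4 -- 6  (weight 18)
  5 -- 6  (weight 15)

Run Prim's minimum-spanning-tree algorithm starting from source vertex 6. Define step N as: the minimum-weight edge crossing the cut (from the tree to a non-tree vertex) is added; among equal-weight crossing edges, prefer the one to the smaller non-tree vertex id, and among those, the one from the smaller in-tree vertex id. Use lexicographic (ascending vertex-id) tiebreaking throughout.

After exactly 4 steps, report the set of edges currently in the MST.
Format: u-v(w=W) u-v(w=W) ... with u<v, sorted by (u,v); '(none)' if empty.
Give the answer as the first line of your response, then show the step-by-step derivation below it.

0-2(w=13) 0-5(w=5) 0-6(w=1) 3-5(w=2)

step 1: add edge 0-6 (w=1); MST = {0-6(w=1)}
step 2: add edge 0-5 (w=5); MST = {0-5(w=5) 0-6(w=1)}
step 3: add edge 3-5 (w=2); MST = {0-5(w=5) 0-6(w=1) 3-5(w=2)}
step 4: add edge 0-2 (w=13); MST = {0-2(w=13) 0-5(w=5) 0-6(w=1) 3-5(w=2)}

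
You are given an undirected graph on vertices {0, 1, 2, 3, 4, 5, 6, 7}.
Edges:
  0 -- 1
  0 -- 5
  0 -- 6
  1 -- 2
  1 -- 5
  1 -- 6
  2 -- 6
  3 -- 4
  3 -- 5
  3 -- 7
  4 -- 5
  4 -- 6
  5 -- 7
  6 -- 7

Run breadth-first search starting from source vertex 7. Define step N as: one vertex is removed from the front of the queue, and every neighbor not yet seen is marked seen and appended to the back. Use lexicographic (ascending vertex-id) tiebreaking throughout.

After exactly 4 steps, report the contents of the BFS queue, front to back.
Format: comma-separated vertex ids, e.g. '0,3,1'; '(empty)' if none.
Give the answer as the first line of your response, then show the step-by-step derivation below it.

4,0,1,2

step 1: dequeue 7; queue=[3,5,6]; order=7
step 2: dequeue 3; queue=[5,6,4]; order=7,3
step 3: dequeue 5; queue=[6,4,0,1]; order=7,3,5
step 4: dequeue 6; queue=[4,0,1,2]; order=7,3,5,6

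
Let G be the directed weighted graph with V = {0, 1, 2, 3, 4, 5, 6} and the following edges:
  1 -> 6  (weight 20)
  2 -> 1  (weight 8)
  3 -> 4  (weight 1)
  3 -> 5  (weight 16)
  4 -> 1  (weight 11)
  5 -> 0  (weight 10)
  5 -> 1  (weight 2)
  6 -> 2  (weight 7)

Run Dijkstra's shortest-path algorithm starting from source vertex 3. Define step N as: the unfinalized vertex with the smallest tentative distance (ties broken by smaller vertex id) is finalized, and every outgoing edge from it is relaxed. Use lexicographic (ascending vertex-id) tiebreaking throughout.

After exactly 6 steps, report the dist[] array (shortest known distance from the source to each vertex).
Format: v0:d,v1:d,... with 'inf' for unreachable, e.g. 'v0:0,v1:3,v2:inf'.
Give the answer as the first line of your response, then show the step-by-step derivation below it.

v0:26,v1:12,v2:39,v3:0,v4:1,v5:16,v6:32

step 1: dist = v0:inf,v1:inf,v2:inf,v3:0,v4:1,v5:16,v6:inf
step 2: dist = v0:inf,v1:12,v2:inf,v3:0,v4:1,v5:16,v6:inf
step 3: dist = v0:inf,v1:12,v2:inf,v3:0,v4:1,v5:16,v6:32
step 4: dist = v0:26,v1:12,v2:inf,v3:0,v4:1,v5:16,v6:32
step 5: dist = v0:26,v1:12,v2:inf,v3:0,v4:1,v5:16,v6:32
step 6: dist = v0:26,v1:12,v2:39,v3:0,v4:1,v5:16,v6:32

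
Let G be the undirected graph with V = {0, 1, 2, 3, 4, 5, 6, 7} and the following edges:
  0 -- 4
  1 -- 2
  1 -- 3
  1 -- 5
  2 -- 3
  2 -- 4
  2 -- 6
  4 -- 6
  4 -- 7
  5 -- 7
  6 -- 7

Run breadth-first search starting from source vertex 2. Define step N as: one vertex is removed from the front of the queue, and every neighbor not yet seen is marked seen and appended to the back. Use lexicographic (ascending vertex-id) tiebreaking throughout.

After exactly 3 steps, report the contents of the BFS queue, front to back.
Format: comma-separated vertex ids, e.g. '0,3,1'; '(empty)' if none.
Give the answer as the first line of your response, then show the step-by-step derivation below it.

4,6,5

step 1: dequeue 2; queue=[1,3,4,6]; order=2
step 2: dequeue 1; queue=[3,4,6,5]; order=2,1
step 3: dequeue 3; queue=[4,6,5]; order=2,1,3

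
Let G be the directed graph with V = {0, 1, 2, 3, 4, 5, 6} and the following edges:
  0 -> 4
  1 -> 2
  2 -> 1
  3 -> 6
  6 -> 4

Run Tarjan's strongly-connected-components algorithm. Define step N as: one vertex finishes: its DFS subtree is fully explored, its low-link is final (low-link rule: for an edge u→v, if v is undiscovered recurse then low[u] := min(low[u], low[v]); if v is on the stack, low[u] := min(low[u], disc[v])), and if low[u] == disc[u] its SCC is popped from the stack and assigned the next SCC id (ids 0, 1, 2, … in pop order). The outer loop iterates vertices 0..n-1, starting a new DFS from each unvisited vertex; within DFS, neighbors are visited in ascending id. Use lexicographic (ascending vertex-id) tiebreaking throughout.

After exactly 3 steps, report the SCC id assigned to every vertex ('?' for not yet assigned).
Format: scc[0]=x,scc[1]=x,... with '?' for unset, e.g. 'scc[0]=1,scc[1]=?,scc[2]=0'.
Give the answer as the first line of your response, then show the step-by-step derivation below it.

scc[0]=1,scc[1]=?,scc[2]=?,scc[3]=?,scc[4]=0,scc[5]=?,scc[6]=?

step 1: low=(low[0]=0,low[1]=?,low[2]=?,low[3]=?,low[4]=1,low[5]=?,low[6]=?); scc=(scc[0]=?,scc[1]=?,scc[2]=?,scc[3]=?,scc[4]=0,scc[5]=?,scc[6]=?)
step 2: low=(low[0]=0,low[1]=?,low[2]=?,low[3]=?,low[4]=1,low[5]=?,low[6]=?); scc=(scc[0]=1,scc[1]=?,scc[2]=?,scc[3]=?,scc[4]=0,scc[5]=?,scc[6]=?)
step 3: low=(low[0]=0,low[1]=2,low[2]=2,low[3]=?,low[4]=1,low[5]=?,low[6]=?); scc=(scc[0]=1,scc[1]=?,scc[2]=?,scc[3]=?,scc[4]=0,scc[5]=?,scc[6]=?)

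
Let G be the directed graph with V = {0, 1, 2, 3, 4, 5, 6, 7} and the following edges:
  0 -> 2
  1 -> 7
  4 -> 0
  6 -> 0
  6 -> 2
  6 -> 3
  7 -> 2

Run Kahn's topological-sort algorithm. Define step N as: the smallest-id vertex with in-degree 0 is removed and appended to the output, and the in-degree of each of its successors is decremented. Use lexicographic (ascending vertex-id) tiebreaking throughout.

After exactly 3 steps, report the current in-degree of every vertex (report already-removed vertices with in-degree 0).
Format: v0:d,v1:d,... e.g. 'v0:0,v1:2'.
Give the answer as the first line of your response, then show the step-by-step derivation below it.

v0:1,v1:0,v2:3,v3:1,v4:0,v5:0,v6:0,v7:0

step 1: output 1; order=[1]; indeg=(2,0,3,1,0,0,0,0)
step 2: output 4; order=[1,4]; indeg=(1,0,3,1,0,0,0,0)
step 3: output 5; order=[1,4,5]; indeg=(1,0,3,1,0,0,0,0)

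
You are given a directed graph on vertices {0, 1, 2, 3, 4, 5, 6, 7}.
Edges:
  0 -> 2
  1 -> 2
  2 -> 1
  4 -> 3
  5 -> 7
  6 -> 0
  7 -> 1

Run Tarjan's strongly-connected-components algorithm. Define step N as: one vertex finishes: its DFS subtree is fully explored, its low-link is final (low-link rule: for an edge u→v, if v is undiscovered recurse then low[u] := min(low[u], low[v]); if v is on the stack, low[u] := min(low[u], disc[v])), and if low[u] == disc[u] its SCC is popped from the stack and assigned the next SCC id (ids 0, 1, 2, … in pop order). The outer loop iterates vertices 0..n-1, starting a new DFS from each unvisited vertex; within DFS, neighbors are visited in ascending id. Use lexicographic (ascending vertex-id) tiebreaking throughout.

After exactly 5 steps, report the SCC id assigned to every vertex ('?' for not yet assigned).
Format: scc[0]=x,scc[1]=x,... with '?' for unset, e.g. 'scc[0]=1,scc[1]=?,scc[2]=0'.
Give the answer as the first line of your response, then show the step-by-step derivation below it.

scc[0]=1,scc[1]=0,scc[2]=0,scc[3]=2,scc[4]=3,scc[5]=?,scc[6]=?,scc[7]=?

step 1: low=(low[0]=0,low[1]=1,low[2]=1,low[3]=?,low[4]=?,low[5]=?,low[6]=?,low[7]=?); scc=(scc[0]=?,scc[1]=?,scc[2]=?,scc[3]=?,scc[4]=?,scc[5]=?,scc[6]=?,scc[7]=?)
step 2: low=(low[0]=0,low[1]=1,low[2]=1,low[3]=?,low[4]=?,low[5]=?,low[6]=?,low[7]=?); scc=(scc[0]=?,scc[1]=0,scc[2]=0,scc[3]=?,scc[4]=?,scc[5]=?,scc[6]=?,scc[7]=?)
step 3: low=(low[0]=0,low[1]=1,low[2]=1,low[3]=?,low[4]=?,low[5]=?,low[6]=?,low[7]=?); scc=(scc[0]=1,scc[1]=0,scc[2]=0,scc[3]=?,scc[4]=?,scc[5]=?,scc[6]=?,scc[7]=?)
step 4: low=(low[0]=0,low[1]=1,low[2]=1,low[3]=3,low[4]=?,low[5]=?,low[6]=?,low[7]=?); scc=(scc[0]=1,scc[1]=0,scc[2]=0,scc[3]=2,scc[4]=?,scc[5]=?,scc[6]=?,scc[7]=?)
step 5: low=(low[0]=0,low[1]=1,low[2]=1,low[3]=3,low[4]=4,low[5]=?,low[6]=?,low[7]=?); scc=(scc[0]=1,scc[1]=0,scc[2]=0,scc[3]=2,scc[4]=3,scc[5]=?,scc[6]=?,scc[7]=?)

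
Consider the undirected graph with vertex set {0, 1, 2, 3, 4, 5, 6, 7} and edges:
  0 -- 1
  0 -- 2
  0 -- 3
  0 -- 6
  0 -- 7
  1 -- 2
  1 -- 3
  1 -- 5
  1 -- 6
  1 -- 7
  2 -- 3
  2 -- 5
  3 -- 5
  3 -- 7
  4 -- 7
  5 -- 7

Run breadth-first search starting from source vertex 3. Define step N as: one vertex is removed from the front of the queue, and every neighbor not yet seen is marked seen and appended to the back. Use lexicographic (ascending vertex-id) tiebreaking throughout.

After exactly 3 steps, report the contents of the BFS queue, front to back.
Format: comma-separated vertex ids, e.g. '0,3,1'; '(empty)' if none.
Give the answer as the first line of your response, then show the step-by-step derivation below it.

2,5,7,6

step 1: dequeue 3; queue=[0,1,2,5,7]; order=3
step 2: dequeue 0; queue=[1,2,5,7,6]; order=3,0
step 3: dequeue 1; queue=[2,5,7,6]; order=3,0,1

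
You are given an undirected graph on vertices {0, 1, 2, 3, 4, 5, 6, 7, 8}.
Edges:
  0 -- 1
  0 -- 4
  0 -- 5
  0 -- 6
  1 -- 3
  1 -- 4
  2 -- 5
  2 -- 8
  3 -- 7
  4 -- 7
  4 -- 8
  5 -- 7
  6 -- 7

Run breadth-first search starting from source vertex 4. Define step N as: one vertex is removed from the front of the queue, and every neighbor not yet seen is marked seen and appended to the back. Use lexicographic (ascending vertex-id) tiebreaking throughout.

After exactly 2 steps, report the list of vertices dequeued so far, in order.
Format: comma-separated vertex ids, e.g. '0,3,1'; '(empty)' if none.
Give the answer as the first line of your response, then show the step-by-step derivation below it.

4,0

step 1: dequeue 4; queue=[0,1,7,8]; order=4
step 2: dequeue 0; queue=[1,7,8,5,6]; order=4,0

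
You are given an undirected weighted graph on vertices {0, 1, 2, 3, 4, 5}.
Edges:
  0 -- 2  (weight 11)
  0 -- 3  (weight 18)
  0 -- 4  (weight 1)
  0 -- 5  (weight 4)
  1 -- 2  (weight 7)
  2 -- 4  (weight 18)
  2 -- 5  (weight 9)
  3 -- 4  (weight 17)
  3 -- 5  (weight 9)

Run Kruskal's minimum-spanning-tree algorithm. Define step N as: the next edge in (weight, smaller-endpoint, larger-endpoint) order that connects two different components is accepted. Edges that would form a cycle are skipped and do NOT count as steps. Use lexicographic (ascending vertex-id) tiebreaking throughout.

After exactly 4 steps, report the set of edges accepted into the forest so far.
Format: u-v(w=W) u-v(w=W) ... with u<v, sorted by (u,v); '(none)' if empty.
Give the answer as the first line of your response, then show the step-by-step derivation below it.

0-4(w=1) 0-5(w=4) 1-2(w=7) 2-5(w=9)

step 1: add edge 0-4 (w=1); MST = {0-4(w=1)}
step 2: add edge 0-5 (w=4); MST = {0-4(w=1) 0-5(w=4)}
step 3: add edge 1-2 (w=7); MST = {0-4(w=1) 0-5(w=4) 1-2(w=7)}
step 4: add edge 2-5 (w=9); MST = {0-4(w=1) 0-5(w=4) 1-2(w=7) 2-5(w=9)}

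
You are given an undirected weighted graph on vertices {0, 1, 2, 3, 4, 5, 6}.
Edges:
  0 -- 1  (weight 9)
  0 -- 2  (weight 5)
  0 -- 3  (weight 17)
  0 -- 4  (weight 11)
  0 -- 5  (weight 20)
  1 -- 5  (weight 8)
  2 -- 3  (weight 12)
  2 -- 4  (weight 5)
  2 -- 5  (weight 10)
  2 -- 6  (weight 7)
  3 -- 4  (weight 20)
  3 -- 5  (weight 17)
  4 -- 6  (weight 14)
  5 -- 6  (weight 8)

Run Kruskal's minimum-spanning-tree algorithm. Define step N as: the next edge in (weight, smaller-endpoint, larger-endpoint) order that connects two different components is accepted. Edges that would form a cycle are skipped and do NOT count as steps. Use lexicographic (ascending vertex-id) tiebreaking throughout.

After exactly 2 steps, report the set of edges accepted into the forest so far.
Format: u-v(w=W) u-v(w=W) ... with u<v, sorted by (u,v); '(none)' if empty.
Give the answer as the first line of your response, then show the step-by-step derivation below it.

0-2(w=5) 2-4(w=5)

step 1: add edge 0-2 (w=5); MST = {0-2(w=5)}
step 2: add edge 2-4 (w=5); MST = {0-2(w=5) 2-4(w=5)}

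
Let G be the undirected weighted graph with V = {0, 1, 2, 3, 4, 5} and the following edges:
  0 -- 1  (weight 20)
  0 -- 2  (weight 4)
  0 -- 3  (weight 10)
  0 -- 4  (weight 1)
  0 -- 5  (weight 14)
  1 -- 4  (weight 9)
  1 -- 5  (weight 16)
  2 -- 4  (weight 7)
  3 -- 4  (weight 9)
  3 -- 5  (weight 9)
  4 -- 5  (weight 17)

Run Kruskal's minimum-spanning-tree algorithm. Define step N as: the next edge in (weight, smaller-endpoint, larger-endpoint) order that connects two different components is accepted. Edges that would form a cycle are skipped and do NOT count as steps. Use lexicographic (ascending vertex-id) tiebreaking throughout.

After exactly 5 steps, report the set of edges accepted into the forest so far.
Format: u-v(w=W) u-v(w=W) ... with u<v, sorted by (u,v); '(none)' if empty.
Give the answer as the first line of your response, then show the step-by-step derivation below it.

0-2(w=4) 0-4(w=1) 1-4(w=9) 3-4(w=9) 3-5(w=9)

step 1: add edge 0-4 (w=1); MST = {0-4(w=1)}
step 2: add edge 0-2 (w=4); MST = {0-2(w=4) 0-4(w=1)}
step 3: add edge 1-4 (w=9); MST = {0-2(w=4) 0-4(w=1) 1-4(w=9)}
step 4: add edge 3-4 (w=9); MST = {0-2(w=4) 0-4(w=1) 1-4(w=9) 3-4(w=9)}
step 5: add edge 3-5 (w=9); MST = {0-2(w=4) 0-4(w=1) 1-4(w=9) 3-4(w=9) 3-5(w=9)}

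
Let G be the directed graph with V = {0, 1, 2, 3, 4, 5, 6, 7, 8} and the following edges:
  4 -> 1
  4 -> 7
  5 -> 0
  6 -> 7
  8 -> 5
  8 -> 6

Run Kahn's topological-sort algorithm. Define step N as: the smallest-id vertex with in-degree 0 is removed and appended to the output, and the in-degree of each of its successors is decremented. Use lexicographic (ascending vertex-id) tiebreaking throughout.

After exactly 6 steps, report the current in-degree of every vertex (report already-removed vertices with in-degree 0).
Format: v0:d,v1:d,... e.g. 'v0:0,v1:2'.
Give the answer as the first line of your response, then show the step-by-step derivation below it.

v0:0,v1:0,v2:0,v3:0,v4:0,v5:0,v6:0,v7:1,v8:0

step 1: output 2; order=[2]; indeg=(1,1,0,0,0,1,1,2,0)
step 2: output 3; order=[2,3]; indeg=(1,1,0,0,0,1,1,2,0)
step 3: output 4; order=[2,3,4]; indeg=(1,0,0,0,0,1,1,1,0)
step 4: output 1; order=[2,3,4,1]; indeg=(1,0,0,0,0,1,1,1,0)
step 5: output 8; order=[2,3,4,1,8]; indeg=(1,0,0,0,0,0,0,1,0)
step 6: output 5; order=[2,3,4,1,8,5]; indeg=(0,0,0,0,0,0,0,1,0)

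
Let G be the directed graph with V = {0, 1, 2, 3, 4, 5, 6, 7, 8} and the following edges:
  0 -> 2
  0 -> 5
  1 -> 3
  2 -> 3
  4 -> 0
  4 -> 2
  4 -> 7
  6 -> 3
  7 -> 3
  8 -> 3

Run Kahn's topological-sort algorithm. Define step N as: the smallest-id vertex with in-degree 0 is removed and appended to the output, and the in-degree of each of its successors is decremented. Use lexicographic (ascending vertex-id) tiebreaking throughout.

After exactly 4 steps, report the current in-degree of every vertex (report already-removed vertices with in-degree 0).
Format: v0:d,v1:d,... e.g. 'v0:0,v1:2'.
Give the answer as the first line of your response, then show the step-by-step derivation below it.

v0:0,v1:0,v2:0,v3:3,v4:0,v5:0,v6:0,v7:0,v8:0

step 1: output 1; order=[1]; indeg=(1,0,2,4,0,1,0,1,0)
step 2: output 4; order=[1,4]; indeg=(0,0,1,4,0,1,0,0,0)
step 3: output 0; order=[1,4,0]; indeg=(0,0,0,4,0,0,0,0,0)
step 4: output 2; order=[1,4,0,2]; indeg=(0,0,0,3,0,0,0,0,0)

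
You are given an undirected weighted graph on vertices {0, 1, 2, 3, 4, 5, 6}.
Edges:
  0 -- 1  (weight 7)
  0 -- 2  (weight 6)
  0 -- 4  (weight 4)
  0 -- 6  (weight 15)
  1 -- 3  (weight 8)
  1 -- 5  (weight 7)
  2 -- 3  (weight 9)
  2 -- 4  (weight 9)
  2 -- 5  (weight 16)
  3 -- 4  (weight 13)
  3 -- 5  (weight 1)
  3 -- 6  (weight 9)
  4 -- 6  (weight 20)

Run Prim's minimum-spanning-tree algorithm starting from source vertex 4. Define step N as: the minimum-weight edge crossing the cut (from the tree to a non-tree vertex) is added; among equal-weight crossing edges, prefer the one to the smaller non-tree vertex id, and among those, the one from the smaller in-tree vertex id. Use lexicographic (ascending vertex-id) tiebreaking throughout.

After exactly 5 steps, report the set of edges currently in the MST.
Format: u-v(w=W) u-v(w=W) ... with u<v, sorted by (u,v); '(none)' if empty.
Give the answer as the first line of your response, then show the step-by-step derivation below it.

0-1(w=7) 0-2(w=6) 0-4(w=4) 1-5(w=7) 3-5(w=1)

step 1: add edge 0-4 (w=4); MST = {0-4(w=4)}
step 2: add edge 0-2 (w=6); MST = {0-2(w=6) 0-4(w=4)}
step 3: add edge 0-1 (w=7); MST = {0-1(w=7) 0-2(w=6) 0-4(w=4)}
step 4: add edge 1-5 (w=7); MST = {0-1(w=7) 0-2(w=6) 0-4(w=4) 1-5(w=7)}
step 5: add edge 3-5 (w=1); MST = {0-1(w=7) 0-2(w=6) 0-4(w=4) 1-5(w=7) 3-5(w=1)}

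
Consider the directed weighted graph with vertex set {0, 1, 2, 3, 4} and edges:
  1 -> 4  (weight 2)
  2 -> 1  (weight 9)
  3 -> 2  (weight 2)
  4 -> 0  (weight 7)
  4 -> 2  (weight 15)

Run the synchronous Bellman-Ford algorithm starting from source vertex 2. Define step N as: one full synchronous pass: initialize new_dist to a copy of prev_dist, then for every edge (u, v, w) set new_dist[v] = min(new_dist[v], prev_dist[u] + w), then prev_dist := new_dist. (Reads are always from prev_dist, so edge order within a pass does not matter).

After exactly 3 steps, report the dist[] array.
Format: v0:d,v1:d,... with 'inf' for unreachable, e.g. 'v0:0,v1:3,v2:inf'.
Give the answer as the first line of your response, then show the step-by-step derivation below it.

v0:18,v1:9,v2:0,v3:inf,v4:11

step 1: dist = v0:inf,v1:9,v2:0,v3:inf,v4:inf
step 2: dist = v0:inf,v1:9,v2:0,v3:inf,v4:11
step 3: dist = v0:18,v1:9,v2:0,v3:inf,v4:11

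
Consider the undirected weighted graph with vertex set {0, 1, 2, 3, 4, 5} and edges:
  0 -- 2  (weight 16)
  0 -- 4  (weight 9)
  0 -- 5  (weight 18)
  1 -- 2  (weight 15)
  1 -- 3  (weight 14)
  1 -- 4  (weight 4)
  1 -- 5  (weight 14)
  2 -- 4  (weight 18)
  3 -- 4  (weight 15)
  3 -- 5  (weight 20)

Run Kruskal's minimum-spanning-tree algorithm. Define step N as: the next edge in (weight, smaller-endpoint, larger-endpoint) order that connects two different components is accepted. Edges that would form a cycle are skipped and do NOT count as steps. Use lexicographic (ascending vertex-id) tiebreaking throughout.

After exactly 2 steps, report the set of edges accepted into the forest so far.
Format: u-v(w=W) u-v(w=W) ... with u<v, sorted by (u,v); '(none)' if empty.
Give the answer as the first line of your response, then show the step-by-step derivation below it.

0-4(w=9) 1-4(w=4)

step 1: add edge 1-4 (w=4); MST = {1-4(w=4)}
step 2: add edge 0-4 (w=9); MST = {0-4(w=9) 1-4(w=4)}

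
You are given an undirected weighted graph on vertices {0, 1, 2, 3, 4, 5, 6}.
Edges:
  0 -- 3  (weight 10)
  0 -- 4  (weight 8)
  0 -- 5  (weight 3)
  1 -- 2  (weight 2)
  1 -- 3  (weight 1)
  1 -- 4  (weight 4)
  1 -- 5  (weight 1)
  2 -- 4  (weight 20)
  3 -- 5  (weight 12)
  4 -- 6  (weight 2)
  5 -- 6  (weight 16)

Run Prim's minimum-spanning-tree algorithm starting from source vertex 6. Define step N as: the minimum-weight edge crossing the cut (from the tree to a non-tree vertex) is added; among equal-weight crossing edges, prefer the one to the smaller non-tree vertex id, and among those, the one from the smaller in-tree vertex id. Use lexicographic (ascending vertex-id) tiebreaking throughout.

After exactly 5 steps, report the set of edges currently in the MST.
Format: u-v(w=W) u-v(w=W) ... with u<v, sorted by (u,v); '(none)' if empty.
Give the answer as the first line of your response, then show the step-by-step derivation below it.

1-2(w=2) 1-3(w=1) 1-4(w=4) 1-5(w=1) 4-6(w=2)

step 1: add edge 4-6 (w=2); MST = {4-6(w=2)}
step 2: add edge 1-4 (w=4); MST = {1-4(w=4) 4-6(w=2)}
step 3: add edge 1-3 (w=1); MST = {1-3(w=1) 1-4(w=4) 4-6(w=2)}
step 4: add edge 1-5 (w=1); MST = {1-3(w=1) 1-4(w=4) 1-5(w=1) 4-6(w=2)}
step 5: add edge 1-2 (w=2); MST = {1-2(w=2) 1-3(w=1) 1-4(w=4) 1-5(w=1) 4-6(w=2)}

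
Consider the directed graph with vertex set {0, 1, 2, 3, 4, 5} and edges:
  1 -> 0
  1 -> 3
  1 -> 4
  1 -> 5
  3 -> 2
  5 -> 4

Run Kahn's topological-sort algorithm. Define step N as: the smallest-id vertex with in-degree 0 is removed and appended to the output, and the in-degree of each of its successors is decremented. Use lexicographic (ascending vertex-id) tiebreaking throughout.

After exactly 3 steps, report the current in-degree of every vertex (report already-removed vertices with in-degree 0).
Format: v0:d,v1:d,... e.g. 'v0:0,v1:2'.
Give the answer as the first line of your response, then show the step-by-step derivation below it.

v0:0,v1:0,v2:0,v3:0,v4:1,v5:0

step 1: output 1; order=[1]; indeg=(0,0,1,0,1,0)
step 2: output 0; order=[1,0]; indeg=(0,0,1,0,1,0)
step 3: output 3; order=[1,0,3]; indeg=(0,0,0,0,1,0)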